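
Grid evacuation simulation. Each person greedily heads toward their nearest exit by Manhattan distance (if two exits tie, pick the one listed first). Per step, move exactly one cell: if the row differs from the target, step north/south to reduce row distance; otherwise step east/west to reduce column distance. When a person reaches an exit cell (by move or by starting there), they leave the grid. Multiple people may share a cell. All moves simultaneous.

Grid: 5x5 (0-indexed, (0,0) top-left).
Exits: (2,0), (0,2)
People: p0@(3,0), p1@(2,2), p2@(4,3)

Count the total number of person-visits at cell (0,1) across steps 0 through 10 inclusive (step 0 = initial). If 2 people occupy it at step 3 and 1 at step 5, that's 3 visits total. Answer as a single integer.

Answer: 0

Derivation:
Step 0: p0@(3,0) p1@(2,2) p2@(4,3) -> at (0,1): 0 [-], cum=0
Step 1: p0@ESC p1@(2,1) p2@(3,3) -> at (0,1): 0 [-], cum=0
Step 2: p0@ESC p1@ESC p2@(2,3) -> at (0,1): 0 [-], cum=0
Step 3: p0@ESC p1@ESC p2@(2,2) -> at (0,1): 0 [-], cum=0
Step 4: p0@ESC p1@ESC p2@(2,1) -> at (0,1): 0 [-], cum=0
Step 5: p0@ESC p1@ESC p2@ESC -> at (0,1): 0 [-], cum=0
Total visits = 0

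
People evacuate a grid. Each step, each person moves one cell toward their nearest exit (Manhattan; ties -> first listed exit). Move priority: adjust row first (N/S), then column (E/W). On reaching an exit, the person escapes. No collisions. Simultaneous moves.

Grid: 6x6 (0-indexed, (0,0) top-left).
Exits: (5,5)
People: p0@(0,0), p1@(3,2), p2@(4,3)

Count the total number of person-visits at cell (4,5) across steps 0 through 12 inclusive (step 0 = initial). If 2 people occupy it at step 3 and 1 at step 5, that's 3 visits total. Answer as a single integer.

Step 0: p0@(0,0) p1@(3,2) p2@(4,3) -> at (4,5): 0 [-], cum=0
Step 1: p0@(1,0) p1@(4,2) p2@(5,3) -> at (4,5): 0 [-], cum=0
Step 2: p0@(2,0) p1@(5,2) p2@(5,4) -> at (4,5): 0 [-], cum=0
Step 3: p0@(3,0) p1@(5,3) p2@ESC -> at (4,5): 0 [-], cum=0
Step 4: p0@(4,0) p1@(5,4) p2@ESC -> at (4,5): 0 [-], cum=0
Step 5: p0@(5,0) p1@ESC p2@ESC -> at (4,5): 0 [-], cum=0
Step 6: p0@(5,1) p1@ESC p2@ESC -> at (4,5): 0 [-], cum=0
Step 7: p0@(5,2) p1@ESC p2@ESC -> at (4,5): 0 [-], cum=0
Step 8: p0@(5,3) p1@ESC p2@ESC -> at (4,5): 0 [-], cum=0
Step 9: p0@(5,4) p1@ESC p2@ESC -> at (4,5): 0 [-], cum=0
Step 10: p0@ESC p1@ESC p2@ESC -> at (4,5): 0 [-], cum=0
Total visits = 0

Answer: 0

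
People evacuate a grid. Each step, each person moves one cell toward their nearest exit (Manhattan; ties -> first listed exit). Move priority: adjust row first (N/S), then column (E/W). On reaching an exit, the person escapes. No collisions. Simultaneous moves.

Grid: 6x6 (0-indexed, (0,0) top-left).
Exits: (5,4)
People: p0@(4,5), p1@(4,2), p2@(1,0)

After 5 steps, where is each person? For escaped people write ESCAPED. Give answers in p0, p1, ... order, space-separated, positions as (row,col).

Step 1: p0:(4,5)->(5,5) | p1:(4,2)->(5,2) | p2:(1,0)->(2,0)
Step 2: p0:(5,5)->(5,4)->EXIT | p1:(5,2)->(5,3) | p2:(2,0)->(3,0)
Step 3: p0:escaped | p1:(5,3)->(5,4)->EXIT | p2:(3,0)->(4,0)
Step 4: p0:escaped | p1:escaped | p2:(4,0)->(5,0)
Step 5: p0:escaped | p1:escaped | p2:(5,0)->(5,1)

ESCAPED ESCAPED (5,1)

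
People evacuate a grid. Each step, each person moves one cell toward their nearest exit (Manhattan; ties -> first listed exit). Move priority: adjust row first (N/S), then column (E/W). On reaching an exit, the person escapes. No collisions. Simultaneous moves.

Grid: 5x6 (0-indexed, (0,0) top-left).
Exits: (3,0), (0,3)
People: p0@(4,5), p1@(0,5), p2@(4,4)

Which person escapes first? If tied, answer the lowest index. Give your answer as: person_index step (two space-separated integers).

Step 1: p0:(4,5)->(3,5) | p1:(0,5)->(0,4) | p2:(4,4)->(3,4)
Step 2: p0:(3,5)->(3,4) | p1:(0,4)->(0,3)->EXIT | p2:(3,4)->(3,3)
Step 3: p0:(3,4)->(3,3) | p1:escaped | p2:(3,3)->(3,2)
Step 4: p0:(3,3)->(3,2) | p1:escaped | p2:(3,2)->(3,1)
Step 5: p0:(3,2)->(3,1) | p1:escaped | p2:(3,1)->(3,0)->EXIT
Step 6: p0:(3,1)->(3,0)->EXIT | p1:escaped | p2:escaped
Exit steps: [6, 2, 5]
First to escape: p1 at step 2

Answer: 1 2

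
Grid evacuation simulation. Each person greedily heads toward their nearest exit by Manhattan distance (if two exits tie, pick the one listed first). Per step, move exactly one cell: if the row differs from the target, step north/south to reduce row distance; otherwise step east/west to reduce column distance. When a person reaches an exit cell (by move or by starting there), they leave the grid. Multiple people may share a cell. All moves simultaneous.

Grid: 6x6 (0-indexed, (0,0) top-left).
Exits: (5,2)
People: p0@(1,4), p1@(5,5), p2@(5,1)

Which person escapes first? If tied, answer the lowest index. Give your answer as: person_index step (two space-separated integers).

Step 1: p0:(1,4)->(2,4) | p1:(5,5)->(5,4) | p2:(5,1)->(5,2)->EXIT
Step 2: p0:(2,4)->(3,4) | p1:(5,4)->(5,3) | p2:escaped
Step 3: p0:(3,4)->(4,4) | p1:(5,3)->(5,2)->EXIT | p2:escaped
Step 4: p0:(4,4)->(5,4) | p1:escaped | p2:escaped
Step 5: p0:(5,4)->(5,3) | p1:escaped | p2:escaped
Step 6: p0:(5,3)->(5,2)->EXIT | p1:escaped | p2:escaped
Exit steps: [6, 3, 1]
First to escape: p2 at step 1

Answer: 2 1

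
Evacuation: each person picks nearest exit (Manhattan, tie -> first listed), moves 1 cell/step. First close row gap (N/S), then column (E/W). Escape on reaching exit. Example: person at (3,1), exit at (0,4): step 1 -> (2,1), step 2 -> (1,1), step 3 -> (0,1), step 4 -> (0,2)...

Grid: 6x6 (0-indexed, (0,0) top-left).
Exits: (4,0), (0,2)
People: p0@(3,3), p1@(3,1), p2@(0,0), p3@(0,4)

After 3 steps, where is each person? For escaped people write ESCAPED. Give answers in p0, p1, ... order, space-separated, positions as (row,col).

Step 1: p0:(3,3)->(4,3) | p1:(3,1)->(4,1) | p2:(0,0)->(0,1) | p3:(0,4)->(0,3)
Step 2: p0:(4,3)->(4,2) | p1:(4,1)->(4,0)->EXIT | p2:(0,1)->(0,2)->EXIT | p3:(0,3)->(0,2)->EXIT
Step 3: p0:(4,2)->(4,1) | p1:escaped | p2:escaped | p3:escaped

(4,1) ESCAPED ESCAPED ESCAPED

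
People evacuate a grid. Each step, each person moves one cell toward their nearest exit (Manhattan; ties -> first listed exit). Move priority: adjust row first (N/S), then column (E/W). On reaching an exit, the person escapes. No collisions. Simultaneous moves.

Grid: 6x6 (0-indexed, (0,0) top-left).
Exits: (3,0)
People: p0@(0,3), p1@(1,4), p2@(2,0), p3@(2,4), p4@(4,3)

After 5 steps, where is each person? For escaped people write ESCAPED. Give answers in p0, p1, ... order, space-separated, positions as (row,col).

Step 1: p0:(0,3)->(1,3) | p1:(1,4)->(2,4) | p2:(2,0)->(3,0)->EXIT | p3:(2,4)->(3,4) | p4:(4,3)->(3,3)
Step 2: p0:(1,3)->(2,3) | p1:(2,4)->(3,4) | p2:escaped | p3:(3,4)->(3,3) | p4:(3,3)->(3,2)
Step 3: p0:(2,3)->(3,3) | p1:(3,4)->(3,3) | p2:escaped | p3:(3,3)->(3,2) | p4:(3,2)->(3,1)
Step 4: p0:(3,3)->(3,2) | p1:(3,3)->(3,2) | p2:escaped | p3:(3,2)->(3,1) | p4:(3,1)->(3,0)->EXIT
Step 5: p0:(3,2)->(3,1) | p1:(3,2)->(3,1) | p2:escaped | p3:(3,1)->(3,0)->EXIT | p4:escaped

(3,1) (3,1) ESCAPED ESCAPED ESCAPED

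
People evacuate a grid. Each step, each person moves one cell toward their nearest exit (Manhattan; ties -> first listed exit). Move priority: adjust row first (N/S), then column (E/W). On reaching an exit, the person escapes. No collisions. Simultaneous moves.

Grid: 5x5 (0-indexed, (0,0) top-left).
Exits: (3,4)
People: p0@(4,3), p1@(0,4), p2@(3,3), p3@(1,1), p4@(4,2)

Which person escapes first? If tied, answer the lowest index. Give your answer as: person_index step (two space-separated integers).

Answer: 2 1

Derivation:
Step 1: p0:(4,3)->(3,3) | p1:(0,4)->(1,4) | p2:(3,3)->(3,4)->EXIT | p3:(1,1)->(2,1) | p4:(4,2)->(3,2)
Step 2: p0:(3,3)->(3,4)->EXIT | p1:(1,4)->(2,4) | p2:escaped | p3:(2,1)->(3,1) | p4:(3,2)->(3,3)
Step 3: p0:escaped | p1:(2,4)->(3,4)->EXIT | p2:escaped | p3:(3,1)->(3,2) | p4:(3,3)->(3,4)->EXIT
Step 4: p0:escaped | p1:escaped | p2:escaped | p3:(3,2)->(3,3) | p4:escaped
Step 5: p0:escaped | p1:escaped | p2:escaped | p3:(3,3)->(3,4)->EXIT | p4:escaped
Exit steps: [2, 3, 1, 5, 3]
First to escape: p2 at step 1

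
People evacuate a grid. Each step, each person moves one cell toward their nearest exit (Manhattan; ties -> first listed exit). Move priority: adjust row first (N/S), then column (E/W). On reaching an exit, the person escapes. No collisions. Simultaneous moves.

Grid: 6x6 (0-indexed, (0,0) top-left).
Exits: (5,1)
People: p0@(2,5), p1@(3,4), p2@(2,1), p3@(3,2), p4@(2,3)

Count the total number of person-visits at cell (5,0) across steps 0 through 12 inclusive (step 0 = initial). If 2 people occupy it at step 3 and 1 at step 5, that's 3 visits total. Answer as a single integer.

Step 0: p0@(2,5) p1@(3,4) p2@(2,1) p3@(3,2) p4@(2,3) -> at (5,0): 0 [-], cum=0
Step 1: p0@(3,5) p1@(4,4) p2@(3,1) p3@(4,2) p4@(3,3) -> at (5,0): 0 [-], cum=0
Step 2: p0@(4,5) p1@(5,4) p2@(4,1) p3@(5,2) p4@(4,3) -> at (5,0): 0 [-], cum=0
Step 3: p0@(5,5) p1@(5,3) p2@ESC p3@ESC p4@(5,3) -> at (5,0): 0 [-], cum=0
Step 4: p0@(5,4) p1@(5,2) p2@ESC p3@ESC p4@(5,2) -> at (5,0): 0 [-], cum=0
Step 5: p0@(5,3) p1@ESC p2@ESC p3@ESC p4@ESC -> at (5,0): 0 [-], cum=0
Step 6: p0@(5,2) p1@ESC p2@ESC p3@ESC p4@ESC -> at (5,0): 0 [-], cum=0
Step 7: p0@ESC p1@ESC p2@ESC p3@ESC p4@ESC -> at (5,0): 0 [-], cum=0
Total visits = 0

Answer: 0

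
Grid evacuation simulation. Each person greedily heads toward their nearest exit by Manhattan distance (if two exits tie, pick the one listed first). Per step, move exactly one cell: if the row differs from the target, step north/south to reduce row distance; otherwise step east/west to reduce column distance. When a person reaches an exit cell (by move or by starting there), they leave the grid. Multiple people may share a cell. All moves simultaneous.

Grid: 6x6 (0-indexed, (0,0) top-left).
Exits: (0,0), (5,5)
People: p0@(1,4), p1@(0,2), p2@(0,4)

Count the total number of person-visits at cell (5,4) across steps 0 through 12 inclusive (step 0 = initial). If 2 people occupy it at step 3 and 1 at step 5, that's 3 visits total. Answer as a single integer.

Answer: 0

Derivation:
Step 0: p0@(1,4) p1@(0,2) p2@(0,4) -> at (5,4): 0 [-], cum=0
Step 1: p0@(0,4) p1@(0,1) p2@(0,3) -> at (5,4): 0 [-], cum=0
Step 2: p0@(0,3) p1@ESC p2@(0,2) -> at (5,4): 0 [-], cum=0
Step 3: p0@(0,2) p1@ESC p2@(0,1) -> at (5,4): 0 [-], cum=0
Step 4: p0@(0,1) p1@ESC p2@ESC -> at (5,4): 0 [-], cum=0
Step 5: p0@ESC p1@ESC p2@ESC -> at (5,4): 0 [-], cum=0
Total visits = 0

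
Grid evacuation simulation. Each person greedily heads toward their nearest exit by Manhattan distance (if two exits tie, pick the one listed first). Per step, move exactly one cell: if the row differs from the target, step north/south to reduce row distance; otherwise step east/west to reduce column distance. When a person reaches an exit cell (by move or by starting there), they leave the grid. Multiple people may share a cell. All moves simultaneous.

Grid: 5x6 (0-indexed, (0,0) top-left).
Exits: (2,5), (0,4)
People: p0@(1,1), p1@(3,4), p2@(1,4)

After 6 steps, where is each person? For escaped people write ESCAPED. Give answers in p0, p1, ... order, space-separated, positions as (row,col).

Step 1: p0:(1,1)->(0,1) | p1:(3,4)->(2,4) | p2:(1,4)->(0,4)->EXIT
Step 2: p0:(0,1)->(0,2) | p1:(2,4)->(2,5)->EXIT | p2:escaped
Step 3: p0:(0,2)->(0,3) | p1:escaped | p2:escaped
Step 4: p0:(0,3)->(0,4)->EXIT | p1:escaped | p2:escaped

ESCAPED ESCAPED ESCAPED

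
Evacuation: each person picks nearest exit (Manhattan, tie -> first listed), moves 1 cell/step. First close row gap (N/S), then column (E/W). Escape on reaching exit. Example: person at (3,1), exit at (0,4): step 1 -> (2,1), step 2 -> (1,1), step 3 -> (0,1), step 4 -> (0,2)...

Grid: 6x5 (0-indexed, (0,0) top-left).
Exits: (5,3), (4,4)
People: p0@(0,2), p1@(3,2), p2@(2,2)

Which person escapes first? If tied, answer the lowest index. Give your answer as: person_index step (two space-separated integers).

Step 1: p0:(0,2)->(1,2) | p1:(3,2)->(4,2) | p2:(2,2)->(3,2)
Step 2: p0:(1,2)->(2,2) | p1:(4,2)->(5,2) | p2:(3,2)->(4,2)
Step 3: p0:(2,2)->(3,2) | p1:(5,2)->(5,3)->EXIT | p2:(4,2)->(5,2)
Step 4: p0:(3,2)->(4,2) | p1:escaped | p2:(5,2)->(5,3)->EXIT
Step 5: p0:(4,2)->(5,2) | p1:escaped | p2:escaped
Step 6: p0:(5,2)->(5,3)->EXIT | p1:escaped | p2:escaped
Exit steps: [6, 3, 4]
First to escape: p1 at step 3

Answer: 1 3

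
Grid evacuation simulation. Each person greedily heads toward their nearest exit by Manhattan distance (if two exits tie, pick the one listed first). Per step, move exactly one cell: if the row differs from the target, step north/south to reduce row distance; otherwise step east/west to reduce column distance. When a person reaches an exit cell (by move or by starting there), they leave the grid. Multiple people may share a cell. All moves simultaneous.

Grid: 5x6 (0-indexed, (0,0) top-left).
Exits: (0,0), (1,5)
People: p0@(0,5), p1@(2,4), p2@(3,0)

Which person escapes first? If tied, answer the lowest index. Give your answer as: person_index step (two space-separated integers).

Step 1: p0:(0,5)->(1,5)->EXIT | p1:(2,4)->(1,4) | p2:(3,0)->(2,0)
Step 2: p0:escaped | p1:(1,4)->(1,5)->EXIT | p2:(2,0)->(1,0)
Step 3: p0:escaped | p1:escaped | p2:(1,0)->(0,0)->EXIT
Exit steps: [1, 2, 3]
First to escape: p0 at step 1

Answer: 0 1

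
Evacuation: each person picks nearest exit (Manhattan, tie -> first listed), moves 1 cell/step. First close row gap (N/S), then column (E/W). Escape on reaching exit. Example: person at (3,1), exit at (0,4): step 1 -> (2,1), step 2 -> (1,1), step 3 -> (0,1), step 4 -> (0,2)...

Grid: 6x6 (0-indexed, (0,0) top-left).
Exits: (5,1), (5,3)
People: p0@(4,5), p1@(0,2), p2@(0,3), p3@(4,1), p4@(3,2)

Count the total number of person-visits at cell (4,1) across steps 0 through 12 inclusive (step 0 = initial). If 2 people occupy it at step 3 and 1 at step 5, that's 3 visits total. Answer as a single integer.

Answer: 1

Derivation:
Step 0: p0@(4,5) p1@(0,2) p2@(0,3) p3@(4,1) p4@(3,2) -> at (4,1): 1 [p3], cum=1
Step 1: p0@(5,5) p1@(1,2) p2@(1,3) p3@ESC p4@(4,2) -> at (4,1): 0 [-], cum=1
Step 2: p0@(5,4) p1@(2,2) p2@(2,3) p3@ESC p4@(5,2) -> at (4,1): 0 [-], cum=1
Step 3: p0@ESC p1@(3,2) p2@(3,3) p3@ESC p4@ESC -> at (4,1): 0 [-], cum=1
Step 4: p0@ESC p1@(4,2) p2@(4,3) p3@ESC p4@ESC -> at (4,1): 0 [-], cum=1
Step 5: p0@ESC p1@(5,2) p2@ESC p3@ESC p4@ESC -> at (4,1): 0 [-], cum=1
Step 6: p0@ESC p1@ESC p2@ESC p3@ESC p4@ESC -> at (4,1): 0 [-], cum=1
Total visits = 1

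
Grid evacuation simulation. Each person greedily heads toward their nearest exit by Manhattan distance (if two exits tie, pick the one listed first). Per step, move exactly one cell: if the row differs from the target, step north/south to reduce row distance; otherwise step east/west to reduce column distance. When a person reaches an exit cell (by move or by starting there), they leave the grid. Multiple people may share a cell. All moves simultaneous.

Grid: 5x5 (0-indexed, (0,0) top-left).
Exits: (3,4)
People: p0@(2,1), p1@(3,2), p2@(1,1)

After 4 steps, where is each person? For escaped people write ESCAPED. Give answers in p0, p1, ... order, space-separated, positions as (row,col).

Step 1: p0:(2,1)->(3,1) | p1:(3,2)->(3,3) | p2:(1,1)->(2,1)
Step 2: p0:(3,1)->(3,2) | p1:(3,3)->(3,4)->EXIT | p2:(2,1)->(3,1)
Step 3: p0:(3,2)->(3,3) | p1:escaped | p2:(3,1)->(3,2)
Step 4: p0:(3,3)->(3,4)->EXIT | p1:escaped | p2:(3,2)->(3,3)

ESCAPED ESCAPED (3,3)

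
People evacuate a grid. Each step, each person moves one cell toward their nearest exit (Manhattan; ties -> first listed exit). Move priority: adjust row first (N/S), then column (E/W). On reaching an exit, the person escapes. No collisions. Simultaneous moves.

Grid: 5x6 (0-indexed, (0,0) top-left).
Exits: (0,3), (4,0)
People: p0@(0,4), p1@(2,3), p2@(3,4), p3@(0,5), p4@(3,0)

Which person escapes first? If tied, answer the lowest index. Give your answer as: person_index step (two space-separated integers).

Answer: 0 1

Derivation:
Step 1: p0:(0,4)->(0,3)->EXIT | p1:(2,3)->(1,3) | p2:(3,4)->(2,4) | p3:(0,5)->(0,4) | p4:(3,0)->(4,0)->EXIT
Step 2: p0:escaped | p1:(1,3)->(0,3)->EXIT | p2:(2,4)->(1,4) | p3:(0,4)->(0,3)->EXIT | p4:escaped
Step 3: p0:escaped | p1:escaped | p2:(1,4)->(0,4) | p3:escaped | p4:escaped
Step 4: p0:escaped | p1:escaped | p2:(0,4)->(0,3)->EXIT | p3:escaped | p4:escaped
Exit steps: [1, 2, 4, 2, 1]
First to escape: p0 at step 1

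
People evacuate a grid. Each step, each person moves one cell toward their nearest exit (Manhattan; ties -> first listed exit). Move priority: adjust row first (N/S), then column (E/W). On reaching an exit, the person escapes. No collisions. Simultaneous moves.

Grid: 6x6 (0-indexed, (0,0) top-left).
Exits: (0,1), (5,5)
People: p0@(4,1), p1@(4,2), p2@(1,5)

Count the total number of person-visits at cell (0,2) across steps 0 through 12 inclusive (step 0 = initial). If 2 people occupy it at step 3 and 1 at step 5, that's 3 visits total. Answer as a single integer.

Step 0: p0@(4,1) p1@(4,2) p2@(1,5) -> at (0,2): 0 [-], cum=0
Step 1: p0@(3,1) p1@(5,2) p2@(2,5) -> at (0,2): 0 [-], cum=0
Step 2: p0@(2,1) p1@(5,3) p2@(3,5) -> at (0,2): 0 [-], cum=0
Step 3: p0@(1,1) p1@(5,4) p2@(4,5) -> at (0,2): 0 [-], cum=0
Step 4: p0@ESC p1@ESC p2@ESC -> at (0,2): 0 [-], cum=0
Total visits = 0

Answer: 0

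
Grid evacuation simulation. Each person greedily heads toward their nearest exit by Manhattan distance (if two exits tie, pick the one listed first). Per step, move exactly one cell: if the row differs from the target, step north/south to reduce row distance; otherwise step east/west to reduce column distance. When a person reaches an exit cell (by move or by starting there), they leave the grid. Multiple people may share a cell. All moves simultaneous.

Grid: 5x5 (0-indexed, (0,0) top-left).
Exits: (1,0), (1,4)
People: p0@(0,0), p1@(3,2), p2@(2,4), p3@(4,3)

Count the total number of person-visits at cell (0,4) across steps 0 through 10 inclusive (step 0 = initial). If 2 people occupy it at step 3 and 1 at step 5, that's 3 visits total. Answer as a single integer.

Answer: 0

Derivation:
Step 0: p0@(0,0) p1@(3,2) p2@(2,4) p3@(4,3) -> at (0,4): 0 [-], cum=0
Step 1: p0@ESC p1@(2,2) p2@ESC p3@(3,3) -> at (0,4): 0 [-], cum=0
Step 2: p0@ESC p1@(1,2) p2@ESC p3@(2,3) -> at (0,4): 0 [-], cum=0
Step 3: p0@ESC p1@(1,1) p2@ESC p3@(1,3) -> at (0,4): 0 [-], cum=0
Step 4: p0@ESC p1@ESC p2@ESC p3@ESC -> at (0,4): 0 [-], cum=0
Total visits = 0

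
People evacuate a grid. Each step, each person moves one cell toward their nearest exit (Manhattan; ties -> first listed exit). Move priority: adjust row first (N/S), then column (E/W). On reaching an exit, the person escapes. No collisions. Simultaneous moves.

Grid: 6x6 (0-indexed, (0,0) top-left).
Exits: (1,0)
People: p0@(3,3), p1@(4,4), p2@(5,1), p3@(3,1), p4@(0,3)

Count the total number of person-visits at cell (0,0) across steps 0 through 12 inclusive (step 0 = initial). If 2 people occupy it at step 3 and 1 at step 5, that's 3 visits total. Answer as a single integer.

Answer: 0

Derivation:
Step 0: p0@(3,3) p1@(4,4) p2@(5,1) p3@(3,1) p4@(0,3) -> at (0,0): 0 [-], cum=0
Step 1: p0@(2,3) p1@(3,4) p2@(4,1) p3@(2,1) p4@(1,3) -> at (0,0): 0 [-], cum=0
Step 2: p0@(1,3) p1@(2,4) p2@(3,1) p3@(1,1) p4@(1,2) -> at (0,0): 0 [-], cum=0
Step 3: p0@(1,2) p1@(1,4) p2@(2,1) p3@ESC p4@(1,1) -> at (0,0): 0 [-], cum=0
Step 4: p0@(1,1) p1@(1,3) p2@(1,1) p3@ESC p4@ESC -> at (0,0): 0 [-], cum=0
Step 5: p0@ESC p1@(1,2) p2@ESC p3@ESC p4@ESC -> at (0,0): 0 [-], cum=0
Step 6: p0@ESC p1@(1,1) p2@ESC p3@ESC p4@ESC -> at (0,0): 0 [-], cum=0
Step 7: p0@ESC p1@ESC p2@ESC p3@ESC p4@ESC -> at (0,0): 0 [-], cum=0
Total visits = 0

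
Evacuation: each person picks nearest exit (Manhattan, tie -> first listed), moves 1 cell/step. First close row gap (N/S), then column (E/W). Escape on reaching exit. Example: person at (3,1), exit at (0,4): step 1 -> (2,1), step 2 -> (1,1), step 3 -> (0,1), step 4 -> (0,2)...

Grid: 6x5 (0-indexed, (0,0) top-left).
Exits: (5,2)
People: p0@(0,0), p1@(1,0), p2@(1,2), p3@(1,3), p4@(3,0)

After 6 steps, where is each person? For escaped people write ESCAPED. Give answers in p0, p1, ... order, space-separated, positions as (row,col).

Step 1: p0:(0,0)->(1,0) | p1:(1,0)->(2,0) | p2:(1,2)->(2,2) | p3:(1,3)->(2,3) | p4:(3,0)->(4,0)
Step 2: p0:(1,0)->(2,0) | p1:(2,0)->(3,0) | p2:(2,2)->(3,2) | p3:(2,3)->(3,3) | p4:(4,0)->(5,0)
Step 3: p0:(2,0)->(3,0) | p1:(3,0)->(4,0) | p2:(3,2)->(4,2) | p3:(3,3)->(4,3) | p4:(5,0)->(5,1)
Step 4: p0:(3,0)->(4,0) | p1:(4,0)->(5,0) | p2:(4,2)->(5,2)->EXIT | p3:(4,3)->(5,3) | p4:(5,1)->(5,2)->EXIT
Step 5: p0:(4,0)->(5,0) | p1:(5,0)->(5,1) | p2:escaped | p3:(5,3)->(5,2)->EXIT | p4:escaped
Step 6: p0:(5,0)->(5,1) | p1:(5,1)->(5,2)->EXIT | p2:escaped | p3:escaped | p4:escaped

(5,1) ESCAPED ESCAPED ESCAPED ESCAPED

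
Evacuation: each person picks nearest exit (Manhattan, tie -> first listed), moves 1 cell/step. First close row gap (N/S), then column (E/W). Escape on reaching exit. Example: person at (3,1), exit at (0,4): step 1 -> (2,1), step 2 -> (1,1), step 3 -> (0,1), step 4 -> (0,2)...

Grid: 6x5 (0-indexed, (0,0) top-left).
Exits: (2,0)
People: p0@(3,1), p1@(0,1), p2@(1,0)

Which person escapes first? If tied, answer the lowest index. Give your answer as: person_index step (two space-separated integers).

Answer: 2 1

Derivation:
Step 1: p0:(3,1)->(2,1) | p1:(0,1)->(1,1) | p2:(1,0)->(2,0)->EXIT
Step 2: p0:(2,1)->(2,0)->EXIT | p1:(1,1)->(2,1) | p2:escaped
Step 3: p0:escaped | p1:(2,1)->(2,0)->EXIT | p2:escaped
Exit steps: [2, 3, 1]
First to escape: p2 at step 1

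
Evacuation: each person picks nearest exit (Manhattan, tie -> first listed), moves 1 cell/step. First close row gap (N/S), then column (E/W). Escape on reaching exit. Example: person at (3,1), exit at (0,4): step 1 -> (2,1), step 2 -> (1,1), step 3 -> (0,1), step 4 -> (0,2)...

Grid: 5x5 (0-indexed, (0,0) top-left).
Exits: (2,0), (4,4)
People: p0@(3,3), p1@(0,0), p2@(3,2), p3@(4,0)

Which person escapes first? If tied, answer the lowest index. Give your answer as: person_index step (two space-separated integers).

Step 1: p0:(3,3)->(4,3) | p1:(0,0)->(1,0) | p2:(3,2)->(2,2) | p3:(4,0)->(3,0)
Step 2: p0:(4,3)->(4,4)->EXIT | p1:(1,0)->(2,0)->EXIT | p2:(2,2)->(2,1) | p3:(3,0)->(2,0)->EXIT
Step 3: p0:escaped | p1:escaped | p2:(2,1)->(2,0)->EXIT | p3:escaped
Exit steps: [2, 2, 3, 2]
First to escape: p0 at step 2

Answer: 0 2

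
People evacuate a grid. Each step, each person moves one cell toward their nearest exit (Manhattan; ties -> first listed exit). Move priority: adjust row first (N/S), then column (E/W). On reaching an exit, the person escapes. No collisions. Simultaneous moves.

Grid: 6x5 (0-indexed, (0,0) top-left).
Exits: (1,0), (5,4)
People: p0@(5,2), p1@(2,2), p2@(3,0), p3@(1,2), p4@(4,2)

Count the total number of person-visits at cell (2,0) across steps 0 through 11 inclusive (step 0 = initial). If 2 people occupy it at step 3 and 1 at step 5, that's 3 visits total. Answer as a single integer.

Answer: 1

Derivation:
Step 0: p0@(5,2) p1@(2,2) p2@(3,0) p3@(1,2) p4@(4,2) -> at (2,0): 0 [-], cum=0
Step 1: p0@(5,3) p1@(1,2) p2@(2,0) p3@(1,1) p4@(5,2) -> at (2,0): 1 [p2], cum=1
Step 2: p0@ESC p1@(1,1) p2@ESC p3@ESC p4@(5,3) -> at (2,0): 0 [-], cum=1
Step 3: p0@ESC p1@ESC p2@ESC p3@ESC p4@ESC -> at (2,0): 0 [-], cum=1
Total visits = 1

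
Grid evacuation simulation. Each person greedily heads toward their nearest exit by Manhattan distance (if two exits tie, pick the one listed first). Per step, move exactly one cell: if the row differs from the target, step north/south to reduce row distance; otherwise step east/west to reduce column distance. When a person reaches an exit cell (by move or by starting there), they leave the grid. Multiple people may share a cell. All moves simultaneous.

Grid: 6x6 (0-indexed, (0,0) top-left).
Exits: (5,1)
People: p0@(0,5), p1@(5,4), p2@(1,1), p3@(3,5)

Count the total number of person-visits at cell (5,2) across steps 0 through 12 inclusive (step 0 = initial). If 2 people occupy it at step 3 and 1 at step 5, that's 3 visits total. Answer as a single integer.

Step 0: p0@(0,5) p1@(5,4) p2@(1,1) p3@(3,5) -> at (5,2): 0 [-], cum=0
Step 1: p0@(1,5) p1@(5,3) p2@(2,1) p3@(4,5) -> at (5,2): 0 [-], cum=0
Step 2: p0@(2,5) p1@(5,2) p2@(3,1) p3@(5,5) -> at (5,2): 1 [p1], cum=1
Step 3: p0@(3,5) p1@ESC p2@(4,1) p3@(5,4) -> at (5,2): 0 [-], cum=1
Step 4: p0@(4,5) p1@ESC p2@ESC p3@(5,3) -> at (5,2): 0 [-], cum=1
Step 5: p0@(5,5) p1@ESC p2@ESC p3@(5,2) -> at (5,2): 1 [p3], cum=2
Step 6: p0@(5,4) p1@ESC p2@ESC p3@ESC -> at (5,2): 0 [-], cum=2
Step 7: p0@(5,3) p1@ESC p2@ESC p3@ESC -> at (5,2): 0 [-], cum=2
Step 8: p0@(5,2) p1@ESC p2@ESC p3@ESC -> at (5,2): 1 [p0], cum=3
Step 9: p0@ESC p1@ESC p2@ESC p3@ESC -> at (5,2): 0 [-], cum=3
Total visits = 3

Answer: 3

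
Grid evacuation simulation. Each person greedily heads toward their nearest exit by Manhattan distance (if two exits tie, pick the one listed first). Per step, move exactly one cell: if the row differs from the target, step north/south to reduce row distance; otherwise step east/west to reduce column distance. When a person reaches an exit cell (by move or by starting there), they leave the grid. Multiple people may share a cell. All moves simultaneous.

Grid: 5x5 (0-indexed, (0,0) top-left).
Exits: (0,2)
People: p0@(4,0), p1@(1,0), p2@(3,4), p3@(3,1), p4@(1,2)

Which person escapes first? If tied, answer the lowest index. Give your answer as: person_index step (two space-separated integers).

Answer: 4 1

Derivation:
Step 1: p0:(4,0)->(3,0) | p1:(1,0)->(0,0) | p2:(3,4)->(2,4) | p3:(3,1)->(2,1) | p4:(1,2)->(0,2)->EXIT
Step 2: p0:(3,0)->(2,0) | p1:(0,0)->(0,1) | p2:(2,4)->(1,4) | p3:(2,1)->(1,1) | p4:escaped
Step 3: p0:(2,0)->(1,0) | p1:(0,1)->(0,2)->EXIT | p2:(1,4)->(0,4) | p3:(1,1)->(0,1) | p4:escaped
Step 4: p0:(1,0)->(0,0) | p1:escaped | p2:(0,4)->(0,3) | p3:(0,1)->(0,2)->EXIT | p4:escaped
Step 5: p0:(0,0)->(0,1) | p1:escaped | p2:(0,3)->(0,2)->EXIT | p3:escaped | p4:escaped
Step 6: p0:(0,1)->(0,2)->EXIT | p1:escaped | p2:escaped | p3:escaped | p4:escaped
Exit steps: [6, 3, 5, 4, 1]
First to escape: p4 at step 1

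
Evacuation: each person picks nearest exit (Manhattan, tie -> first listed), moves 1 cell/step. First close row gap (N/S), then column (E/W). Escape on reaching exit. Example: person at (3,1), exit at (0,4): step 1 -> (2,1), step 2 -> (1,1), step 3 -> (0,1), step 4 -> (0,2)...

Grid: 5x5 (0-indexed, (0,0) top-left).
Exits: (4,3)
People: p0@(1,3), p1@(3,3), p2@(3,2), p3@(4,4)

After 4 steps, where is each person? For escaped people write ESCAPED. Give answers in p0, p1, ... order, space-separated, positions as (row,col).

Step 1: p0:(1,3)->(2,3) | p1:(3,3)->(4,3)->EXIT | p2:(3,2)->(4,2) | p3:(4,4)->(4,3)->EXIT
Step 2: p0:(2,3)->(3,3) | p1:escaped | p2:(4,2)->(4,3)->EXIT | p3:escaped
Step 3: p0:(3,3)->(4,3)->EXIT | p1:escaped | p2:escaped | p3:escaped

ESCAPED ESCAPED ESCAPED ESCAPED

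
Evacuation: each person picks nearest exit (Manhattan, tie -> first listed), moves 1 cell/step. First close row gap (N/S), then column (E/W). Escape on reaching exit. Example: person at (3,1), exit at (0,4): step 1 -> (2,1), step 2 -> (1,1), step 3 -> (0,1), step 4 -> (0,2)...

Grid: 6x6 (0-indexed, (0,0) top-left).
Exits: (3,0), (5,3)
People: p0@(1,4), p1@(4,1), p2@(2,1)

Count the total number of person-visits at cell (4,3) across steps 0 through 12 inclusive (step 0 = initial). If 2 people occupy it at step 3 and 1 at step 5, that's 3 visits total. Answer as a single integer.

Step 0: p0@(1,4) p1@(4,1) p2@(2,1) -> at (4,3): 0 [-], cum=0
Step 1: p0@(2,4) p1@(3,1) p2@(3,1) -> at (4,3): 0 [-], cum=0
Step 2: p0@(3,4) p1@ESC p2@ESC -> at (4,3): 0 [-], cum=0
Step 3: p0@(4,4) p1@ESC p2@ESC -> at (4,3): 0 [-], cum=0
Step 4: p0@(5,4) p1@ESC p2@ESC -> at (4,3): 0 [-], cum=0
Step 5: p0@ESC p1@ESC p2@ESC -> at (4,3): 0 [-], cum=0
Total visits = 0

Answer: 0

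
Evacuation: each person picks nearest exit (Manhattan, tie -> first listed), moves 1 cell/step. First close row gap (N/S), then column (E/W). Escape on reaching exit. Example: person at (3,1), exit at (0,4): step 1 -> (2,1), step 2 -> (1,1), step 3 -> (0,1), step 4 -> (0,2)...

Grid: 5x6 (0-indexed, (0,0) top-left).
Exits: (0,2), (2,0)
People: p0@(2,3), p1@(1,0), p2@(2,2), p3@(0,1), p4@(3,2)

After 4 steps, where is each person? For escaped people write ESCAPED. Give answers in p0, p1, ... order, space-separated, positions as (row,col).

Step 1: p0:(2,3)->(1,3) | p1:(1,0)->(2,0)->EXIT | p2:(2,2)->(1,2) | p3:(0,1)->(0,2)->EXIT | p4:(3,2)->(2,2)
Step 2: p0:(1,3)->(0,3) | p1:escaped | p2:(1,2)->(0,2)->EXIT | p3:escaped | p4:(2,2)->(1,2)
Step 3: p0:(0,3)->(0,2)->EXIT | p1:escaped | p2:escaped | p3:escaped | p4:(1,2)->(0,2)->EXIT

ESCAPED ESCAPED ESCAPED ESCAPED ESCAPED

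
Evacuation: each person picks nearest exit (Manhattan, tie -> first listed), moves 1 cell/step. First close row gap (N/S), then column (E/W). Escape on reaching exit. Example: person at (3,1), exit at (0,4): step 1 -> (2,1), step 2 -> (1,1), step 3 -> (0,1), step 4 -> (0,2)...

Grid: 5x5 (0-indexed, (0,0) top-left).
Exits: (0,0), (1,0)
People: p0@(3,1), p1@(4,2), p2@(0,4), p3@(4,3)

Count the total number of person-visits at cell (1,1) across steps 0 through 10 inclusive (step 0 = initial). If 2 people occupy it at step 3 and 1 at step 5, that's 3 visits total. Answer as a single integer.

Step 0: p0@(3,1) p1@(4,2) p2@(0,4) p3@(4,3) -> at (1,1): 0 [-], cum=0
Step 1: p0@(2,1) p1@(3,2) p2@(0,3) p3@(3,3) -> at (1,1): 0 [-], cum=0
Step 2: p0@(1,1) p1@(2,2) p2@(0,2) p3@(2,3) -> at (1,1): 1 [p0], cum=1
Step 3: p0@ESC p1@(1,2) p2@(0,1) p3@(1,3) -> at (1,1): 0 [-], cum=1
Step 4: p0@ESC p1@(1,1) p2@ESC p3@(1,2) -> at (1,1): 1 [p1], cum=2
Step 5: p0@ESC p1@ESC p2@ESC p3@(1,1) -> at (1,1): 1 [p3], cum=3
Step 6: p0@ESC p1@ESC p2@ESC p3@ESC -> at (1,1): 0 [-], cum=3
Total visits = 3

Answer: 3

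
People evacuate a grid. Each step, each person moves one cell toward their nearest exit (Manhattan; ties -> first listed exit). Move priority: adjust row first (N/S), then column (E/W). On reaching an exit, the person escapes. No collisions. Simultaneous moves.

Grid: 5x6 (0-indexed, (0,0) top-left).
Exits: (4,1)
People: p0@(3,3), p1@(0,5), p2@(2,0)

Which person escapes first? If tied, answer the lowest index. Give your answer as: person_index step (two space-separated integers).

Step 1: p0:(3,3)->(4,3) | p1:(0,5)->(1,5) | p2:(2,0)->(3,0)
Step 2: p0:(4,3)->(4,2) | p1:(1,5)->(2,5) | p2:(3,0)->(4,0)
Step 3: p0:(4,2)->(4,1)->EXIT | p1:(2,5)->(3,5) | p2:(4,0)->(4,1)->EXIT
Step 4: p0:escaped | p1:(3,5)->(4,5) | p2:escaped
Step 5: p0:escaped | p1:(4,5)->(4,4) | p2:escaped
Step 6: p0:escaped | p1:(4,4)->(4,3) | p2:escaped
Step 7: p0:escaped | p1:(4,3)->(4,2) | p2:escaped
Step 8: p0:escaped | p1:(4,2)->(4,1)->EXIT | p2:escaped
Exit steps: [3, 8, 3]
First to escape: p0 at step 3

Answer: 0 3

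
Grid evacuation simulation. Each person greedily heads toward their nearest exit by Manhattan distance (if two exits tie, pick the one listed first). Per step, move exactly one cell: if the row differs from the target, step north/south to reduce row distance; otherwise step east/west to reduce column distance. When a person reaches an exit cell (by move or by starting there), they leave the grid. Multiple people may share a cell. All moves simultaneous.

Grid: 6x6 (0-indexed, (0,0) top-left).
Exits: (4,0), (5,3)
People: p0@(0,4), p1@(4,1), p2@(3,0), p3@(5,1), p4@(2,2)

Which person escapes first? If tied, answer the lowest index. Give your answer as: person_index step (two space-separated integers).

Step 1: p0:(0,4)->(1,4) | p1:(4,1)->(4,0)->EXIT | p2:(3,0)->(4,0)->EXIT | p3:(5,1)->(4,1) | p4:(2,2)->(3,2)
Step 2: p0:(1,4)->(2,4) | p1:escaped | p2:escaped | p3:(4,1)->(4,0)->EXIT | p4:(3,2)->(4,2)
Step 3: p0:(2,4)->(3,4) | p1:escaped | p2:escaped | p3:escaped | p4:(4,2)->(4,1)
Step 4: p0:(3,4)->(4,4) | p1:escaped | p2:escaped | p3:escaped | p4:(4,1)->(4,0)->EXIT
Step 5: p0:(4,4)->(5,4) | p1:escaped | p2:escaped | p3:escaped | p4:escaped
Step 6: p0:(5,4)->(5,3)->EXIT | p1:escaped | p2:escaped | p3:escaped | p4:escaped
Exit steps: [6, 1, 1, 2, 4]
First to escape: p1 at step 1

Answer: 1 1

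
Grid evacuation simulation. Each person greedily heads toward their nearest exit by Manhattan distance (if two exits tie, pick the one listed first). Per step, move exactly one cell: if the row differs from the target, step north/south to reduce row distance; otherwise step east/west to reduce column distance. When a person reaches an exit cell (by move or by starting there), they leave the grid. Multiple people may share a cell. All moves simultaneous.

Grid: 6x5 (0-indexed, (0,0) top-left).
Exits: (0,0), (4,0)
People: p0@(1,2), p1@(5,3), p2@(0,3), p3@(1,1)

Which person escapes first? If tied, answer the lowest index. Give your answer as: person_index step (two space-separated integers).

Step 1: p0:(1,2)->(0,2) | p1:(5,3)->(4,3) | p2:(0,3)->(0,2) | p3:(1,1)->(0,1)
Step 2: p0:(0,2)->(0,1) | p1:(4,3)->(4,2) | p2:(0,2)->(0,1) | p3:(0,1)->(0,0)->EXIT
Step 3: p0:(0,1)->(0,0)->EXIT | p1:(4,2)->(4,1) | p2:(0,1)->(0,0)->EXIT | p3:escaped
Step 4: p0:escaped | p1:(4,1)->(4,0)->EXIT | p2:escaped | p3:escaped
Exit steps: [3, 4, 3, 2]
First to escape: p3 at step 2

Answer: 3 2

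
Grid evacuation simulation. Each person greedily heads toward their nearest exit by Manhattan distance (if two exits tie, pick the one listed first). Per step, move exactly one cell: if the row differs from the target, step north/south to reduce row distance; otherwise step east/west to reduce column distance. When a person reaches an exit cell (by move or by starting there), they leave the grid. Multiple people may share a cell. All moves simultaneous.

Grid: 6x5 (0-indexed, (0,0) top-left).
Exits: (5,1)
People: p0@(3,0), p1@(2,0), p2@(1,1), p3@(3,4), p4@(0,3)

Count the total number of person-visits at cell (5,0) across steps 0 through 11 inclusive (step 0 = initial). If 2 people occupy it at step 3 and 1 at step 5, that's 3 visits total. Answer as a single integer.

Answer: 2

Derivation:
Step 0: p0@(3,0) p1@(2,0) p2@(1,1) p3@(3,4) p4@(0,3) -> at (5,0): 0 [-], cum=0
Step 1: p0@(4,0) p1@(3,0) p2@(2,1) p3@(4,4) p4@(1,3) -> at (5,0): 0 [-], cum=0
Step 2: p0@(5,0) p1@(4,0) p2@(3,1) p3@(5,4) p4@(2,3) -> at (5,0): 1 [p0], cum=1
Step 3: p0@ESC p1@(5,0) p2@(4,1) p3@(5,3) p4@(3,3) -> at (5,0): 1 [p1], cum=2
Step 4: p0@ESC p1@ESC p2@ESC p3@(5,2) p4@(4,3) -> at (5,0): 0 [-], cum=2
Step 5: p0@ESC p1@ESC p2@ESC p3@ESC p4@(5,3) -> at (5,0): 0 [-], cum=2
Step 6: p0@ESC p1@ESC p2@ESC p3@ESC p4@(5,2) -> at (5,0): 0 [-], cum=2
Step 7: p0@ESC p1@ESC p2@ESC p3@ESC p4@ESC -> at (5,0): 0 [-], cum=2
Total visits = 2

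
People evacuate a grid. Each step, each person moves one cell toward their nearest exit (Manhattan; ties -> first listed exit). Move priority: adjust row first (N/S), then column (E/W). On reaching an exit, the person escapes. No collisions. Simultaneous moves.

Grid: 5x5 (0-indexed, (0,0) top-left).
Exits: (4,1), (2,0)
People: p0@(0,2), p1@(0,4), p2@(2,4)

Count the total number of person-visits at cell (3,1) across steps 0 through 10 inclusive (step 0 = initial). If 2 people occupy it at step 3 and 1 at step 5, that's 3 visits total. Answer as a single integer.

Step 0: p0@(0,2) p1@(0,4) p2@(2,4) -> at (3,1): 0 [-], cum=0
Step 1: p0@(1,2) p1@(1,4) p2@(2,3) -> at (3,1): 0 [-], cum=0
Step 2: p0@(2,2) p1@(2,4) p2@(2,2) -> at (3,1): 0 [-], cum=0
Step 3: p0@(2,1) p1@(2,3) p2@(2,1) -> at (3,1): 0 [-], cum=0
Step 4: p0@ESC p1@(2,2) p2@ESC -> at (3,1): 0 [-], cum=0
Step 5: p0@ESC p1@(2,1) p2@ESC -> at (3,1): 0 [-], cum=0
Step 6: p0@ESC p1@ESC p2@ESC -> at (3,1): 0 [-], cum=0
Total visits = 0

Answer: 0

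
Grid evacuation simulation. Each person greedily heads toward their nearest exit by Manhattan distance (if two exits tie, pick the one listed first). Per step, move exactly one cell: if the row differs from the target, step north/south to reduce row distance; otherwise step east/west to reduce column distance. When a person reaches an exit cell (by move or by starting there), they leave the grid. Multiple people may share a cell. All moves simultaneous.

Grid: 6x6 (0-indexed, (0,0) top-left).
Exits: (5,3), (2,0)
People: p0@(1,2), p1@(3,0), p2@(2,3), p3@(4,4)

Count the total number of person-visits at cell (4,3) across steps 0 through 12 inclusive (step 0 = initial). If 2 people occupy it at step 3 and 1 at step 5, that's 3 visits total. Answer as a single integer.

Answer: 1

Derivation:
Step 0: p0@(1,2) p1@(3,0) p2@(2,3) p3@(4,4) -> at (4,3): 0 [-], cum=0
Step 1: p0@(2,2) p1@ESC p2@(3,3) p3@(5,4) -> at (4,3): 0 [-], cum=0
Step 2: p0@(2,1) p1@ESC p2@(4,3) p3@ESC -> at (4,3): 1 [p2], cum=1
Step 3: p0@ESC p1@ESC p2@ESC p3@ESC -> at (4,3): 0 [-], cum=1
Total visits = 1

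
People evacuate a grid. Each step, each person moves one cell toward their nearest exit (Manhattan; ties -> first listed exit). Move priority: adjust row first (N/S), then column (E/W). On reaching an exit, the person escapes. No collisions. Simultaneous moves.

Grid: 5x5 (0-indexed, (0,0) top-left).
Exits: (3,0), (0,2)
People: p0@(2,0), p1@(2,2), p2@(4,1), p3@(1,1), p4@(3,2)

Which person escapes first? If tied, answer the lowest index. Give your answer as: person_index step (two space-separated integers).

Step 1: p0:(2,0)->(3,0)->EXIT | p1:(2,2)->(1,2) | p2:(4,1)->(3,1) | p3:(1,1)->(0,1) | p4:(3,2)->(3,1)
Step 2: p0:escaped | p1:(1,2)->(0,2)->EXIT | p2:(3,1)->(3,0)->EXIT | p3:(0,1)->(0,2)->EXIT | p4:(3,1)->(3,0)->EXIT
Exit steps: [1, 2, 2, 2, 2]
First to escape: p0 at step 1

Answer: 0 1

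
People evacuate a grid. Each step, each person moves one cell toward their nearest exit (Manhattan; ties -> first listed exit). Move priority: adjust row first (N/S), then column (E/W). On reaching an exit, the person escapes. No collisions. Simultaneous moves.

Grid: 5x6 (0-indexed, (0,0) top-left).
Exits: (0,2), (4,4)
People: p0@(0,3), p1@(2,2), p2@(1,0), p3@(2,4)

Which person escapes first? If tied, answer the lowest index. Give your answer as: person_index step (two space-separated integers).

Step 1: p0:(0,3)->(0,2)->EXIT | p1:(2,2)->(1,2) | p2:(1,0)->(0,0) | p3:(2,4)->(3,4)
Step 2: p0:escaped | p1:(1,2)->(0,2)->EXIT | p2:(0,0)->(0,1) | p3:(3,4)->(4,4)->EXIT
Step 3: p0:escaped | p1:escaped | p2:(0,1)->(0,2)->EXIT | p3:escaped
Exit steps: [1, 2, 3, 2]
First to escape: p0 at step 1

Answer: 0 1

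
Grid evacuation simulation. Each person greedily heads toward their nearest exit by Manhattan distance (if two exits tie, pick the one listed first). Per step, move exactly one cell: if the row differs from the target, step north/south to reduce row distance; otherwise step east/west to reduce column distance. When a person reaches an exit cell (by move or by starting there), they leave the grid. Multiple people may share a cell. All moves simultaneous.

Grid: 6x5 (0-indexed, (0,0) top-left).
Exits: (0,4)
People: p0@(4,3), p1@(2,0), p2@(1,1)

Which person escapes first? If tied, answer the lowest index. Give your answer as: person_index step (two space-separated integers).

Answer: 2 4

Derivation:
Step 1: p0:(4,3)->(3,3) | p1:(2,0)->(1,0) | p2:(1,1)->(0,1)
Step 2: p0:(3,3)->(2,3) | p1:(1,0)->(0,0) | p2:(0,1)->(0,2)
Step 3: p0:(2,3)->(1,3) | p1:(0,0)->(0,1) | p2:(0,2)->(0,3)
Step 4: p0:(1,3)->(0,3) | p1:(0,1)->(0,2) | p2:(0,3)->(0,4)->EXIT
Step 5: p0:(0,3)->(0,4)->EXIT | p1:(0,2)->(0,3) | p2:escaped
Step 6: p0:escaped | p1:(0,3)->(0,4)->EXIT | p2:escaped
Exit steps: [5, 6, 4]
First to escape: p2 at step 4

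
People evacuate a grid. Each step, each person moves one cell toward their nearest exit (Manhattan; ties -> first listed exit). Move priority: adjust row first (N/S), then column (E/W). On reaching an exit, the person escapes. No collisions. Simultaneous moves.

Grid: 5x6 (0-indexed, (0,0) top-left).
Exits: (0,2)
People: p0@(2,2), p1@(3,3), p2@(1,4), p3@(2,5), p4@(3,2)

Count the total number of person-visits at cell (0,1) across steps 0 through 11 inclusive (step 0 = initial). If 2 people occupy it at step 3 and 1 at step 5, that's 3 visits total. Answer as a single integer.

Step 0: p0@(2,2) p1@(3,3) p2@(1,4) p3@(2,5) p4@(3,2) -> at (0,1): 0 [-], cum=0
Step 1: p0@(1,2) p1@(2,3) p2@(0,4) p3@(1,5) p4@(2,2) -> at (0,1): 0 [-], cum=0
Step 2: p0@ESC p1@(1,3) p2@(0,3) p3@(0,5) p4@(1,2) -> at (0,1): 0 [-], cum=0
Step 3: p0@ESC p1@(0,3) p2@ESC p3@(0,4) p4@ESC -> at (0,1): 0 [-], cum=0
Step 4: p0@ESC p1@ESC p2@ESC p3@(0,3) p4@ESC -> at (0,1): 0 [-], cum=0
Step 5: p0@ESC p1@ESC p2@ESC p3@ESC p4@ESC -> at (0,1): 0 [-], cum=0
Total visits = 0

Answer: 0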